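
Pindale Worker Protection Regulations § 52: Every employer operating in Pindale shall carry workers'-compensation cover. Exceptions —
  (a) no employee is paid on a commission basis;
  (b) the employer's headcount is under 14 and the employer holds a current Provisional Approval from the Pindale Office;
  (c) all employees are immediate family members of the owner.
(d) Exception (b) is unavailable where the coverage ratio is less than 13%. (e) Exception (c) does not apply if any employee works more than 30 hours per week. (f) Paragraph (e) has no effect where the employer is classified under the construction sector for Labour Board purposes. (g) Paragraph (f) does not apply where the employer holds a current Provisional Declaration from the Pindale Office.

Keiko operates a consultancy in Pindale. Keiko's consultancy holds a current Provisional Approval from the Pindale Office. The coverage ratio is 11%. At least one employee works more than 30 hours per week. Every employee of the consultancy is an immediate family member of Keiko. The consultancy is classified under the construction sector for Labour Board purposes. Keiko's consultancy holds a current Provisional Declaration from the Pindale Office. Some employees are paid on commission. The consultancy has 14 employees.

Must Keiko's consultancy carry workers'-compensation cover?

Exception (a) requires that no employee is paid on a commission basis; but some employees are paid on commission, so (a) is unavailable.
Exception (b) fails — the employer's headcount is 14, not under 14.
Exception (c): every employee is an immediate family member — every condition holds. But: (e) operates — at least one employee exceeds 30 hours/week. (f) would limit (e) — the consultancy is classified under the construction sector — but (g) sets (f) aside: (g) operates against (f): a current Provisional Declaration is held. (c) is therefore removed.
Every exception is unavailable, so the rule governs.

Yes — Keiko's consultancy must carry workers'-compensation cover.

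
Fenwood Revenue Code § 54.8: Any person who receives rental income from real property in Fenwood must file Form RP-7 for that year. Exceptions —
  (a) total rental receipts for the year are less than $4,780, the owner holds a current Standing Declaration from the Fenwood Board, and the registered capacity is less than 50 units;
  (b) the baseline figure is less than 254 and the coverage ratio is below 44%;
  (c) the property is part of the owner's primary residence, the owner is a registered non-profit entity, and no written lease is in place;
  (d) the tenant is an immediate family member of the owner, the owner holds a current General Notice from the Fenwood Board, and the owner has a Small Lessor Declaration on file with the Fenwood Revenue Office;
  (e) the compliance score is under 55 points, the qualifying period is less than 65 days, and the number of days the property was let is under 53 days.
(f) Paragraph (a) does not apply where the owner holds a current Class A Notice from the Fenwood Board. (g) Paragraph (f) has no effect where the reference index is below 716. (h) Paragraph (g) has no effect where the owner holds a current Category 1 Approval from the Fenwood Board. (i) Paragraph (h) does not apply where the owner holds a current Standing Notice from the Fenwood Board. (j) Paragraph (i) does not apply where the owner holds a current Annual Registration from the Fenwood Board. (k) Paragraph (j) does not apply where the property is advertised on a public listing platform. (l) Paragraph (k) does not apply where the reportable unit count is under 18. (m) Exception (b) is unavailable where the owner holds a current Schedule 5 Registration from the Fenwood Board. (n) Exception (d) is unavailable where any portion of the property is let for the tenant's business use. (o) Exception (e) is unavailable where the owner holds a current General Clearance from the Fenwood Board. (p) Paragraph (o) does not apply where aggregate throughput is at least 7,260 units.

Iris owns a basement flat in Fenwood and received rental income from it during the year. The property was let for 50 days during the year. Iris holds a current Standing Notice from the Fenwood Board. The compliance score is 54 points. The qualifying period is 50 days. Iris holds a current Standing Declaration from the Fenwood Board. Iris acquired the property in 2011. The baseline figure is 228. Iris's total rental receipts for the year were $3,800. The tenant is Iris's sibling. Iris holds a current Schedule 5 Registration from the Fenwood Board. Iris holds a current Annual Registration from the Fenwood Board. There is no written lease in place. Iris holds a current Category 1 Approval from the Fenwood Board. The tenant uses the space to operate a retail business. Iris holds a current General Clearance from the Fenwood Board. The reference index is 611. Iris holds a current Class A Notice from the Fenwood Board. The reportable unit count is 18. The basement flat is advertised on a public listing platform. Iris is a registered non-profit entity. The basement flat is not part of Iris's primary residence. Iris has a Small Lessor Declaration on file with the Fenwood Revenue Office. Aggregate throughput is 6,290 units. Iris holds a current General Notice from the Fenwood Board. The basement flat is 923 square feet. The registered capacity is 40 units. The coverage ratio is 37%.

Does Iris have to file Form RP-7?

Exception (a) is satisfied on its face — total rental receipts for the year are $3,800, less than the $4,780 limit; a current Standing Declaration is held; the registered capacity is 40 units, less than the 50 units limit. Applying paragraphs (f)–(l): (f) operates (a current Class A Notice is held), but yields to (g): (g) operates against (f): the reference index is 611, below the 716 limit. (h) operates (a current Category 1 Approval is held), but is itself disapplied by (i): (i) operates against (h): a current Standing Notice is held. (j) operates (a current Annual Registration is held), but is overridden by (k): (k) is triggered — the property is publicly advertised. (l), which would lift (k), is not triggered — the reportable unit count is 18, not under 18. (a) remains available.
Exception (b) is satisfied on its face — the baseline figure is 228, less than the 254 limit; the coverage ratio is 37%, below the 44% limit. But applying paragraph (m): (m) operates against (b): a current Schedule 5 Registration is held. So (b) is unavailable.
Exception (c) requires that the property is part of the owner's primary residence; but the basement flat is not part of the primary residence, so (c) is unavailable.
Exception (d) is satisfied on its face — the tenant is an immediate family member; a current General Notice is held; a Small Lessor Declaration is on file. Turning to paragraph (n): (n) operates against (d): the space is let for business use. So (d) is unavailable.
Exception (e): the compliance score is 54 points, under the 55 points limit; the qualifying period is 50 days, less than the 65 days limit; the number of days the property was let is 50 days, under the 53 days limit — every condition holds. However, paragraphs (o)–(p) must be considered: (o) operates against (e): a current General Clearance is held. (p) is not engaged (aggregate throughput is 6,290 units, short of 7,260 units), so (o) stands. Exception (e) does not apply.

No — exception (a) applies; Iris is not required to file Form RP-7.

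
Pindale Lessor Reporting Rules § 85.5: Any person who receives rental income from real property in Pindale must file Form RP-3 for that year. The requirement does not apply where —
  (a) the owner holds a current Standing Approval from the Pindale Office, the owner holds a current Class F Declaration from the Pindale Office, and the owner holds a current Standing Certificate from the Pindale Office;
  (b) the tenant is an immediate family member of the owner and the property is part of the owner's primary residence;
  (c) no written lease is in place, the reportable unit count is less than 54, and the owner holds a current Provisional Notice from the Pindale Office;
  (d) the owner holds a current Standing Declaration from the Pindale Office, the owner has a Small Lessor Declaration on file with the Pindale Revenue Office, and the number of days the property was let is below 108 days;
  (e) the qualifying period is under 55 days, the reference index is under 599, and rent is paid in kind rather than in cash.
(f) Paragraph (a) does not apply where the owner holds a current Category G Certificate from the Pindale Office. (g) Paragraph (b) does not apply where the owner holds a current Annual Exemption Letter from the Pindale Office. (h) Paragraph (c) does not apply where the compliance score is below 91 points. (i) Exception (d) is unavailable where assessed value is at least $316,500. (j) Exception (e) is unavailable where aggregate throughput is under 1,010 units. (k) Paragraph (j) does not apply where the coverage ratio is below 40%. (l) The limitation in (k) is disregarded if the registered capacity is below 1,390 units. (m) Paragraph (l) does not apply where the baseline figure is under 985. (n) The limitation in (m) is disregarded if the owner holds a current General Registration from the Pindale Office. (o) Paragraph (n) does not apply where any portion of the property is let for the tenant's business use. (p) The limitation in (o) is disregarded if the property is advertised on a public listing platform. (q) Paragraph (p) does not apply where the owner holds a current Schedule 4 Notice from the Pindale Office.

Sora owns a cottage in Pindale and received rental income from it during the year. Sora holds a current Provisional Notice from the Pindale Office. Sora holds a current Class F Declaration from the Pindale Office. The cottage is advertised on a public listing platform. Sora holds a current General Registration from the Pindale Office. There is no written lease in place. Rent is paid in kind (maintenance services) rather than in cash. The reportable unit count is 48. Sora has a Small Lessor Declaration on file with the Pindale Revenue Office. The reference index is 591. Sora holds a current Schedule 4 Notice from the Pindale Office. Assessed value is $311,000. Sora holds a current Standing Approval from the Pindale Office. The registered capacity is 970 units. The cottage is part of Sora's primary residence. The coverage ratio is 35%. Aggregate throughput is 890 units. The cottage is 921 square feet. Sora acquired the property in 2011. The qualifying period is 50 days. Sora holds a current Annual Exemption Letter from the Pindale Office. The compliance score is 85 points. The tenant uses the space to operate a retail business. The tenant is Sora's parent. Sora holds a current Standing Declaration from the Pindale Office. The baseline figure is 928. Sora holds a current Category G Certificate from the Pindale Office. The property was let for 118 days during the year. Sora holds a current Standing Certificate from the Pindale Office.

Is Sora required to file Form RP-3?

Exception (a): a current Standing Approval is held; a current Class F Declaration is held; a current Standing Certificate is held — every condition holds. Turning to paragraph (f): (f) operates against (a): a current Category G Certificate is held. So (a) is unavailable.
Exception (b)'s conditions are all satisfied: the tenant is an immediate family member; the cottage is part of the primary residence. But: (g) operates against (b): a current Annual Exemption Letter is held. (b) is therefore removed.
Exception (c) is satisfied on its face — there is no written lease; the reportable unit count is 48, less than the 54 limit; a current Provisional Notice is held. However, paragraph (h) must be considered: (h) operates against (c): the compliance score is 85 points, below the 91 points limit. So (c) is unavailable.
Exception (d) fails — the number of days the property was let is 118 days, not below 108 days.
Exception (e): the qualifying period is 50 days, under the 55 days limit; the reference index is 591, under the 599 limit; rent is paid in kind — every condition holds. As to paragraphs (j)–(q): (j) would limit (e) — aggregate throughput is 890 units, under the 1,010 units limit — but (k) sets (j) aside: (k) operates against (j): the coverage ratio is 35%, below the 40% limit. (l) operates (the registered capacity is 970 units, below the 1,390 units limit), but is overridden by (m): (m) operates against (l): the baseline figure is 928, under the 985 limit. (n) would limit (m) — a current General Registration is held — but (o) sets (n) aside: (o) operates against (n): the space is let for business use. (p) is engaged (the property is publicly advertised), but is overridden by (q): (q) applies — a current Schedule 4 Notice is held. (e) remains available.

No — exception (e) applies; Sora is not required to file Form RP-3.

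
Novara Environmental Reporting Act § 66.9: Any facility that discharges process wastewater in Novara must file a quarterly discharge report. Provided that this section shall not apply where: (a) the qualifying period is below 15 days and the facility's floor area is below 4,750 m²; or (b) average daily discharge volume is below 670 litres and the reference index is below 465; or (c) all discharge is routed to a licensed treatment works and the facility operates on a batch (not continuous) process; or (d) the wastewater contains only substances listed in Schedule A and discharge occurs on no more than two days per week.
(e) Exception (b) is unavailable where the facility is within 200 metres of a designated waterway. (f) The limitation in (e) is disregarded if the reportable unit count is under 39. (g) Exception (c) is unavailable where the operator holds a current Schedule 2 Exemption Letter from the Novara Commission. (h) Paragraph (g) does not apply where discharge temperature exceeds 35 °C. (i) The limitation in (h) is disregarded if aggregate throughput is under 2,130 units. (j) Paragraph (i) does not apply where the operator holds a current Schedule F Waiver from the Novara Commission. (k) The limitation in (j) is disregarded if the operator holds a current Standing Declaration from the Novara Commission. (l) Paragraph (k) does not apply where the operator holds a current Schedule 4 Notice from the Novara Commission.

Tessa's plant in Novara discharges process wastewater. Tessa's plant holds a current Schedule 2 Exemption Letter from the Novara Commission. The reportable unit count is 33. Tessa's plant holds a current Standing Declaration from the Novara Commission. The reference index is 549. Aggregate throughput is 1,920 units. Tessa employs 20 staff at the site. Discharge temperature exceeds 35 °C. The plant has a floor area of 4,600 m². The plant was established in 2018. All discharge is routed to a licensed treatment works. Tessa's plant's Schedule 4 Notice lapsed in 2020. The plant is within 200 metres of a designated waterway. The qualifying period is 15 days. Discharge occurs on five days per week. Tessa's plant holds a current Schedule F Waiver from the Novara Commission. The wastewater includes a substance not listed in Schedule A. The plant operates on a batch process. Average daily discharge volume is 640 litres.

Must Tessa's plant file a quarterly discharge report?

Yes — Tessa's plant must file a quarterly discharge report.

Exception (a) does not apply: the qualifying period is 15 days, not below 15 days.
Exception (b) requires that the reference index is below 465; but the reference index is 549, not below 465, so (b) is unavailable.
All of (c)'s requirements are met (discharge is routed to a licensed treatment works; the facility operates on a batch process). However, paragraphs (g)–(l) must be considered: (g) operates — a current Schedule 2 Exemption Letter is held. (h) operates (discharge temperature exceeds 35 °C), but is itself disapplied by (i): (i) is triggered — aggregate throughput is 1,920 units, under the 2,130 units limit. (j) would limit (i) — a current Schedule F Waiver is held — but (k) sets (j) aside: (k) operates against (j): a current Standing Declaration is held. (l) is not triggered (the Schedule 4 Notice is not current), so (k) stands. (c) is therefore removed.
Exception (d) requires that the wastewater contains only substances listed in Schedule A; but the wastewater includes a non-Schedule-A substance, so (d) is unavailable.
No exception applies. The general rule governs.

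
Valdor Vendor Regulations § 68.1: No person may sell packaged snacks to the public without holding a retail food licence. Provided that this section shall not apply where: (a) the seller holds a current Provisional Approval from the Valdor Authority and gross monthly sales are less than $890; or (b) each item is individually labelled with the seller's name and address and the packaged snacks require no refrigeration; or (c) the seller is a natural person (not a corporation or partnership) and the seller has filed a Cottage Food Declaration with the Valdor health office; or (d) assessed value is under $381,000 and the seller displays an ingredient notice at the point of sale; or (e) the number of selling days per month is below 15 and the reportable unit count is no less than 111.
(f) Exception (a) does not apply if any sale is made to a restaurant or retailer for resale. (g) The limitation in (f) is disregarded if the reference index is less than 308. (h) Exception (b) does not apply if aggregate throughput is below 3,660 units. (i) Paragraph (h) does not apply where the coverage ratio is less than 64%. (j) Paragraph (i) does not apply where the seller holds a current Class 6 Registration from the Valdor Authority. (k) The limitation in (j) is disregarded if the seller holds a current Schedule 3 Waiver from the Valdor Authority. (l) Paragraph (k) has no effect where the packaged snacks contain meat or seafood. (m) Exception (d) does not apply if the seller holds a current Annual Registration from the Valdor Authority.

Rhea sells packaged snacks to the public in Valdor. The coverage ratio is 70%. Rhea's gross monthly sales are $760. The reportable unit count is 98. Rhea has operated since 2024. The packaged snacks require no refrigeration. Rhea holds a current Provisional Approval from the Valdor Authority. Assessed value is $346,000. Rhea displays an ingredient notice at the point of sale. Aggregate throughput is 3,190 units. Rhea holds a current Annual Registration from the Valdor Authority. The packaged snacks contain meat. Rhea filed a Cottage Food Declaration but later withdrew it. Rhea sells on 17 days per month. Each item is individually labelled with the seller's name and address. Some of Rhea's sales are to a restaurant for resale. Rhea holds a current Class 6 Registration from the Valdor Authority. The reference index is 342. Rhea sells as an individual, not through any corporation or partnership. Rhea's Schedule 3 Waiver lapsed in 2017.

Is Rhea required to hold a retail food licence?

Yes — Rhea must hold a retail food licence.

All of (a)'s requirements are met (a current Provisional Approval is held; gross monthly sales are $760, less than the $890 limit). However, paragraphs (f)–(g) must be considered: (f) operates — some sales are to a restaurant for resale. (g) is not triggered (the reference index is 342, not less than 308), so (f) stands. So (a) is unavailable.
Exception (b) is satisfied on its face — items are individually labelled; the packaged snacks are shelf-stable. But applying paragraphs (h)–(l): (h) operates — aggregate throughput is 3,190 units, below the 3,660 units limit. (i) is inapplicable (the coverage ratio is 70%, not less than 64%), so (h) stands. (b) is therefore removed.
Exception (c) does not apply: the Cottage Food Declaration was withdrawn.
Exception (d)'s conditions are all satisfied: assessed value is $346,000, under the $381,000 limit; an ingredient notice is displayed. However, paragraph (m) must be considered: (m) applies — a current Annual Registration is held. So (d) is unavailable.
Exception (e) fails — the number of selling days per month is 17, not below 15.
Every exception is unavailable, so the rule governs.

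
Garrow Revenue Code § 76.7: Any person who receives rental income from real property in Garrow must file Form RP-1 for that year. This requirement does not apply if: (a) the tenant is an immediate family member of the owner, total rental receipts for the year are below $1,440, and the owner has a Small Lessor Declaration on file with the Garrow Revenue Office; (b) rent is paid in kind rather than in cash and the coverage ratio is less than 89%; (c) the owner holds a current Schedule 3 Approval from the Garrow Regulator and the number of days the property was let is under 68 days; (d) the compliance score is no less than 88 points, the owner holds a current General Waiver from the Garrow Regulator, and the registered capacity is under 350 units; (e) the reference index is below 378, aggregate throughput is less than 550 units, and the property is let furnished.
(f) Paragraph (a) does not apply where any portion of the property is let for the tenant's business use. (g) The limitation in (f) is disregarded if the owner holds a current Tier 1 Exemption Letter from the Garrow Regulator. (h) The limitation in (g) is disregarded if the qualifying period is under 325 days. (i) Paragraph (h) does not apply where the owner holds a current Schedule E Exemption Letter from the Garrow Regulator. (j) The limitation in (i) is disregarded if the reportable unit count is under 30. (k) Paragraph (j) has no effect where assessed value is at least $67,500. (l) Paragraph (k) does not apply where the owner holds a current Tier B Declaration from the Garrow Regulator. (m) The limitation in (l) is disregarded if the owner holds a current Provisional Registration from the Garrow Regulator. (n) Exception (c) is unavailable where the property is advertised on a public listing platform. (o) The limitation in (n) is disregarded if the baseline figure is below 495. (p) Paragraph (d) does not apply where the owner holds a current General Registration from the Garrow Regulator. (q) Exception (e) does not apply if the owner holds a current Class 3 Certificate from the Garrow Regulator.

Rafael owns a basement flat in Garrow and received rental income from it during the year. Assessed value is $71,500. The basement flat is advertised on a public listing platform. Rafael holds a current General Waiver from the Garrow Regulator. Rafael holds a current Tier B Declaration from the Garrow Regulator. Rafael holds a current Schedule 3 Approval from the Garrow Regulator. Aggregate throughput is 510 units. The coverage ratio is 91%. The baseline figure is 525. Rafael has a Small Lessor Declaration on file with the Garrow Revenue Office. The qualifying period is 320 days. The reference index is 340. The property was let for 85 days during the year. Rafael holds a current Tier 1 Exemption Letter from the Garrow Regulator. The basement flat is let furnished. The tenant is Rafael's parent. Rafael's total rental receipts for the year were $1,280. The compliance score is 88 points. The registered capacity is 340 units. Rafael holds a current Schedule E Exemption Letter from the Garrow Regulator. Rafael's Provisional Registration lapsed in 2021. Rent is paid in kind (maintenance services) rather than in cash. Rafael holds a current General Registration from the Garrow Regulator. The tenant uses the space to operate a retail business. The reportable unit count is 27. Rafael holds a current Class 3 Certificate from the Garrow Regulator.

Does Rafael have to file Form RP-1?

Yes — Rafael must file Form RP-1.

Exception (a): the tenant is an immediate family member; total rental receipts for the year are $1,280, below the $1,440 limit; a Small Lessor Declaration is on file — every condition holds. However, paragraphs (f)–(m) must be considered: (f) is triggered — the space is let for business use. (g) would limit (f) — a current Tier 1 Exemption Letter is held — but (h) sets (g) aside: (h) is engaged — the qualifying period is 320 days, under the 325 days limit. (i) would limit (h) — a current Schedule E Exemption Letter is held — but (j) sets (i) aside: (j) is triggered — the reportable unit count is 27, under the 30 limit. (k) operates (assessed value is $71,500, meeting the $67,500 threshold), but is overridden by (l): (l) operates against (k): a current Tier B Declaration is held. (m), which would lift (l), is inapplicable — no current Provisional Registration is held. (a) is therefore removed.
Exception (b) fails — the coverage ratio is 91%, not less than 89%.
Exception (c) fails — the number of days the property was let is 85 days, not under 68 days.
All of (d)'s requirements are met (the compliance score is 88 points, meeting the 88 points threshold; a current General Waiver is held; the registered capacity is 340 units, under the 350 units limit). But: (p) operates — a current General Registration is held. (d) is therefore removed.
Exception (e) is satisfied on its face — the reference index is 340, below the 378 limit; aggregate throughput is 510 units, less than the 550 units limit; the property is let furnished. But applying paragraph (q): (q) is engaged — a current Class 3 Certificate is held. (e) is therefore removed.
Every exception is unavailable, so the rule governs.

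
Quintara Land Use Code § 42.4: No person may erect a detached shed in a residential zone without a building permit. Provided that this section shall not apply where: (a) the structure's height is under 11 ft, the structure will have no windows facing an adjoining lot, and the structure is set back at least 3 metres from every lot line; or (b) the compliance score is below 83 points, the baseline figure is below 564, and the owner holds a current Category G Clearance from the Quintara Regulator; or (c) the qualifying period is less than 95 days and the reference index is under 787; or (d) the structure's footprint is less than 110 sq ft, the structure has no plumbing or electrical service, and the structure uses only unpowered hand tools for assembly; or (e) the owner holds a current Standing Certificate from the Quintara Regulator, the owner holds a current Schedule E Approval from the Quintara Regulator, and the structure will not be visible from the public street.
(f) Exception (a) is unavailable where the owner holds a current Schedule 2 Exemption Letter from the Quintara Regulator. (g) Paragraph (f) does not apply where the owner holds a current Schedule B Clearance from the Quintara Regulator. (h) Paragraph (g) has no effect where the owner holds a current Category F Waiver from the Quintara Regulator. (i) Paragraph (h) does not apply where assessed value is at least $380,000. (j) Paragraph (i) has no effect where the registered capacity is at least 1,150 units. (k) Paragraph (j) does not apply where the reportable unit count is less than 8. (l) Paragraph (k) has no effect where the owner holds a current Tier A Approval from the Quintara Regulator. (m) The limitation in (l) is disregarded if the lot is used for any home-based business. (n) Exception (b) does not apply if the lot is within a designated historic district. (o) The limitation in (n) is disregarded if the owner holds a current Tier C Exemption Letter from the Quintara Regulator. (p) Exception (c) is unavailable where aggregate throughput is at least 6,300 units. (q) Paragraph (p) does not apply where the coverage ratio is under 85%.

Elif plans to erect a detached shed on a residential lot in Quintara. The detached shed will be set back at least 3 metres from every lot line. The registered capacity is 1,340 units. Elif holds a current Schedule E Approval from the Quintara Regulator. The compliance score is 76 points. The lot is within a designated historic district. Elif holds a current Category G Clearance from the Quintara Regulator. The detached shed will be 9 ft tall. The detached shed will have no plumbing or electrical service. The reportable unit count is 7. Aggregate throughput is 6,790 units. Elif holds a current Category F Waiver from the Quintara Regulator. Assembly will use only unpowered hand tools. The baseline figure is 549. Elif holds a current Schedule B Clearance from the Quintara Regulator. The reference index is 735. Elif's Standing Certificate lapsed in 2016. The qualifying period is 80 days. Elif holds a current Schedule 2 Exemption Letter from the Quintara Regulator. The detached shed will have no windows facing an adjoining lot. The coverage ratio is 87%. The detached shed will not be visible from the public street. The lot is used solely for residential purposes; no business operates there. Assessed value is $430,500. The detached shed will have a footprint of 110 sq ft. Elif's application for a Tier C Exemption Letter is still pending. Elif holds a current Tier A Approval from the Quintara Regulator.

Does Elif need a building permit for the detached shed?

Yes — Elif must obtain a building permit.

Exception (a) is satisfied on its face — the structure's height is 9 ft, under the 11 ft limit; no windows face an adjoining lot; the setback is at least 3 m on every side. Turning to paragraphs (f)–(m): (f) operates against (a): a current Schedule 2 Exemption Letter is held. (g) would limit (f) — a current Schedule B Clearance is held — but (h) sets (g) aside: (h) operates against (g): a current Category F Waiver is held. (i) would limit (h) — assessed value is $430,500, meeting the $380,000 threshold — but (j) sets (i) aside: (j) operates — the registered capacity is 1,340 units, meeting the 1,150 units threshold. (k) would limit (j) — the reportable unit count is 7, less than the 8 limit — but (l) sets (k) aside: (l) is engaged — a current Tier A Approval is held. (m) is not triggered (the lot is solely residential), so (l) stands. Exception (a) does not apply.
Exception (b)'s conditions are all satisfied: the compliance score is 76 points, below the 83 points limit; the baseline figure is 549, below the 564 limit; a current Category G Clearance is held. But applying paragraphs (n)–(o): (n) applies — the lot is in a historic district. (o), which would lift (n), does not operate here — there is no Tier C Exemption Letter in force. Exception (b) does not apply.
Exception (c)'s conditions are all satisfied: the qualifying period is 80 days, less than the 95 days limit; the reference index is 735, under the 787 limit. However, paragraphs (p)–(q) must be considered: (p) operates — aggregate throughput is 6,790 units, meeting the 6,300 units threshold. (q), which would lift (p), is not triggered — the coverage ratio is 87%, not under 85%. So (c) is unavailable.
Exception (d) requires that the structure's footprint is less than 110 sq ft; but the structure's footprint is 110 sq ft, not less than 110 sq ft, so (d) is unavailable.
Exception (e) does not apply: no current Standing Certificate is held.
No exception applies. The general rule governs.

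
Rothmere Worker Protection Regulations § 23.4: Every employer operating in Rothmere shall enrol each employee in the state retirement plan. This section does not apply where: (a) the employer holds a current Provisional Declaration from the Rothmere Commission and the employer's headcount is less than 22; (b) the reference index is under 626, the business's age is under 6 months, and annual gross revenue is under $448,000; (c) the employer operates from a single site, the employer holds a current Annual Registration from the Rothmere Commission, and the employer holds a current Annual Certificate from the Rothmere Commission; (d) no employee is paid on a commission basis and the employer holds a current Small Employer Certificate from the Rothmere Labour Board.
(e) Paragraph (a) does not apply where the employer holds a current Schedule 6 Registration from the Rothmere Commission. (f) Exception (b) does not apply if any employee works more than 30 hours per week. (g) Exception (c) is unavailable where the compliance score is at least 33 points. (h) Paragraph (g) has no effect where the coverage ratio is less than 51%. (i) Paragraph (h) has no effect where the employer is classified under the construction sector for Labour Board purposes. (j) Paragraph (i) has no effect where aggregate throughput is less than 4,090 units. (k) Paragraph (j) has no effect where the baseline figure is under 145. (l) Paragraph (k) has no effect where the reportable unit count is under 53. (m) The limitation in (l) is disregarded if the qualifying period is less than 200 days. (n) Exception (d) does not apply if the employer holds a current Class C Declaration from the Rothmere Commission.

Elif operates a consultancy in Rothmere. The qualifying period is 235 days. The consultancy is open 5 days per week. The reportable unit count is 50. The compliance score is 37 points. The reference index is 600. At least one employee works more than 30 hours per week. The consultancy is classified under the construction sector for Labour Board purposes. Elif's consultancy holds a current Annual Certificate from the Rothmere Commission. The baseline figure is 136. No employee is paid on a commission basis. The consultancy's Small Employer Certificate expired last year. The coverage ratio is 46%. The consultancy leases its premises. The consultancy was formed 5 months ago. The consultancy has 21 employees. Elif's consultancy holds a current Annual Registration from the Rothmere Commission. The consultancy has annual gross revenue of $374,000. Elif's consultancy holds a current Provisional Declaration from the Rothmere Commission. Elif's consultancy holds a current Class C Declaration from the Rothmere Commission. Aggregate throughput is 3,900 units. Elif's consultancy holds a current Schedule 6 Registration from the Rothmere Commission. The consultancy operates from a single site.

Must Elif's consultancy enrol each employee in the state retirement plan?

Exception (a): a current Provisional Declaration is held; the employer's headcount is 21, less than the 22 limit — every condition holds. But applying paragraph (e): (e) operates — a current Schedule 6 Registration is held. (a) is therefore removed.
Exception (b): the reference index is 600, under the 626 limit; the business's age is 5 months, under the 6 months limit; annual gross revenue is $374,000, under the $448,000 limit — every condition holds. Turning to paragraph (f): (f) is triggered — at least one employee exceeds 30 hours/week. (b) is therefore removed.
Exception (c)'s conditions are all satisfied: the employer operates from a single site; a current Annual Registration is held; a current Annual Certificate is held. As to paragraphs (g)–(m): (g) would limit (c) — the compliance score is 37 points, meeting the 33 points threshold — but (h) sets (g) aside: (h) is triggered — the coverage ratio is 46%, less than the 51% limit. (i) is triggered (the consultancy is classified under the construction sector), but is set aside by (j): (j) is triggered — aggregate throughput is 3,900 units, less than the 4,090 units limit. (k) would limit (j) — the baseline figure is 136, under the 145 limit — but (l) sets (k) aside: (l) operates against (k): the reportable unit count is 50, under the 53 limit. (m) is not triggered (the qualifying period is 235 days, not less than 200 days), so (l) stands. So (c) applies.
Exception (d) requires that the employer holds a current Small Employer Certificate from the Rothmere Labour Board; but the Small Employer Certificate has expired, so (d) is unavailable.

No — exception (c) applies; Elif's consultancy is not required to enrol each employee in the state retirement plan.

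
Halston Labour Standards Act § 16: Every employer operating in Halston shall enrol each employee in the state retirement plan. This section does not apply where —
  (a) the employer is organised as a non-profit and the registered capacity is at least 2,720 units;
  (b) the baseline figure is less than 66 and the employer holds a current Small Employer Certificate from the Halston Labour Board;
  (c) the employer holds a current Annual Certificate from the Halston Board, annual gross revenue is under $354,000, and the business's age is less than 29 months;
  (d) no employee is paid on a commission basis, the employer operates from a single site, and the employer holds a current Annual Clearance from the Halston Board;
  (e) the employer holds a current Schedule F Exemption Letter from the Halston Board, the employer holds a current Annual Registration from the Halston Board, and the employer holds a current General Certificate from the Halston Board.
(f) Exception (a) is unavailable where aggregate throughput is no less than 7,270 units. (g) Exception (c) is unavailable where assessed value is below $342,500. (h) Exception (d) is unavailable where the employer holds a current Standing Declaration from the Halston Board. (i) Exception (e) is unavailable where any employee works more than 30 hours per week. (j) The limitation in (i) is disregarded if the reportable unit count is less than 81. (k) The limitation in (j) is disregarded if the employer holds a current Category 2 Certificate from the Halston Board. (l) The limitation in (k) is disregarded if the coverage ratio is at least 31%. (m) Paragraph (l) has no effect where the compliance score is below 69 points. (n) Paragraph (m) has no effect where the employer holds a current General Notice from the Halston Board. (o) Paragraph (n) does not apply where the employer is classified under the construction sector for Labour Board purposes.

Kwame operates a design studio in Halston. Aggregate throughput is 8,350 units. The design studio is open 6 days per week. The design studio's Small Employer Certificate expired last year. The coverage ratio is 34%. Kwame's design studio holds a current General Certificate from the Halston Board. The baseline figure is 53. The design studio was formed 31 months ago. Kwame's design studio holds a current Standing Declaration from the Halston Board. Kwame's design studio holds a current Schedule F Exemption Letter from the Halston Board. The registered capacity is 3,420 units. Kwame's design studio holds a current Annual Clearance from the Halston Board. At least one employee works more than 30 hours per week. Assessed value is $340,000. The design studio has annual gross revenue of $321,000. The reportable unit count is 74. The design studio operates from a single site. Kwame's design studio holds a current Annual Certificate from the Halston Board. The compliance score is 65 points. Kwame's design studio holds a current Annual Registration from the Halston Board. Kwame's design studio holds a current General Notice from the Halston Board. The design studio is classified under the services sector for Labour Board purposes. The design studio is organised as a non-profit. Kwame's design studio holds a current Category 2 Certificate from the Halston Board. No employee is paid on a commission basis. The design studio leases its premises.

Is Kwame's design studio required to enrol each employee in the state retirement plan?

Exception (a) is satisfied on its face — the employer is a non-profit; the registered capacity is 3,420 units, meeting the 2,720 units threshold. But: (f) operates against (a): aggregate throughput is 8,350 units, meeting the 7,270 units threshold. Exception (a) does not apply.
Exception (b) fails — the Small Employer Certificate has expired.
Exception (c) does not apply: the business's age is 31 months, not less than 29 months.
Exception (d) is satisfied on its face — no employee is paid on commission; the employer operates from a single site; a current Annual Clearance is held. However, paragraph (h) must be considered: (h) operates against (d): a current Standing Declaration is held. (d) is therefore removed.
Exception (e) is satisfied on its face — a current Schedule F Exemption Letter is held; a current Annual Registration is held; a current General Certificate is held. Under paragraphs (i)–(o): (i) would limit (e) — at least one employee exceeds 30 hours/week — but (j) sets (i) aside: (j) operates against (i): the reportable unit count is 74, less than the 81 limit. (k) is triggered (a current Category 2 Certificate is held), but is set aside by (l): (l) operates against (k): the coverage ratio is 34%, meeting the 31% threshold. (m) applies (the compliance score is 65 points, below the 69 points limit), but is itself disapplied by (n): (n) operates against (m): a current General Notice is held. (o), which would lift (n), is inapplicable — the design studio is classified under the services sector. Exception (e) stands.

No — exception (e) applies; Kwame's design studio is not required to enrol each employee in the state retirement plan.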